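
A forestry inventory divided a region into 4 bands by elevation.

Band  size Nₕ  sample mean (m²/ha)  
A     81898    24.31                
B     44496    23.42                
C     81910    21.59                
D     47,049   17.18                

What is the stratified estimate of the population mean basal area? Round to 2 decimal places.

21.97

N = 255353; weights Wₕ = Nₕ/N = (0.3207, 0.1743, 0.3208, 0.1843).
x̄_st = Σ Wₕ·x̄ₕ = 0.3207·24.31 + 0.1743·23.42 + 0.3208·21.59 + 0.1843·17.18 ≈ 21.9687...
→ 21.97.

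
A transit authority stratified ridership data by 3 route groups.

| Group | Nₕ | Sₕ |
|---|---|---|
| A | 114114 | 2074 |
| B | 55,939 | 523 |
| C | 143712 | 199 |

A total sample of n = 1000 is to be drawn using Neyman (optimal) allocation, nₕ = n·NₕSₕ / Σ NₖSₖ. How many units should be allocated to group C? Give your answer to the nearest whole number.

A: NₕSₕ = 114114·2074 = 236672436
B: NₕSₕ = 55939·523 = 29256097
C: NₕSₕ = 143712·199 = 28598688
Σ NₕSₕ = 294527221.
n_C = 1000·28598688/294527221 = 97.100... → 97.

97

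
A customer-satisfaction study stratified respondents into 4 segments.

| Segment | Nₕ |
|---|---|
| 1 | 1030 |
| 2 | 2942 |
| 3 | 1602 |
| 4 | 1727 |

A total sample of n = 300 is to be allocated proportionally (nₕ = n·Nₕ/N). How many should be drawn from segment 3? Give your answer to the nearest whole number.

N = 1030 + 2942 + 1602 + 1727 = 7301.
n_3 = 300·1602/7301 = 65.827... → 66.

66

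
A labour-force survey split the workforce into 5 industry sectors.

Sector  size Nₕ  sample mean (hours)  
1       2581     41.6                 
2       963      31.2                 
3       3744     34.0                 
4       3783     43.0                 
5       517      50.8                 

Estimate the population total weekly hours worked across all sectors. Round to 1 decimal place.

453643.8

Population total = Σ Nₕ·x̄ₕ (each stratum's size times its mean).
2581·41.6 + 963·31.2 + 3744·34.0 + 3783·43.0 + 517·50.8 = 107369.6 + 30045.6 + 127296 + 162669 + 26263.6 = 453643.8.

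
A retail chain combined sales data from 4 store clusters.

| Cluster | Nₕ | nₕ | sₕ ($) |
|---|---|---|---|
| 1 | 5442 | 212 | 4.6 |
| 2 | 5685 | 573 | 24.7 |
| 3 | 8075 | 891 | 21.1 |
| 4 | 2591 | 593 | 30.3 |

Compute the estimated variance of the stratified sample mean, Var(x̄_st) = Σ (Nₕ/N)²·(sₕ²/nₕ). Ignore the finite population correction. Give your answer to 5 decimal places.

0.16917

N = 21793; Wₕ = Nₕ/N.
cluster 1: (5442/21793)²·4.6²/212 = 0.00622390
cluster 2: (5685/21793)²·24.7²/573 = 0.07245464
cluster 3: (8075/21793)²·21.1²/891 = 0.06860223
cluster 4: (2591/21793)²·30.3²/593 = 0.02188423
Sum = 0.16916500 → 0.16917.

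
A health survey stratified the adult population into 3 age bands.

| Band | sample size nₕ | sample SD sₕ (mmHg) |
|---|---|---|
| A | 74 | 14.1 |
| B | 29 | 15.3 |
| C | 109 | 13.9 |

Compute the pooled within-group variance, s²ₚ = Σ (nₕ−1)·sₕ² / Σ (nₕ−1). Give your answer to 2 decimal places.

200.64

Degrees of freedom: 73 + 28 + 108 = 209.
Σ(nₕ−1)sₕ² = 73·198.81 + 28·234.09 + 108·193.21 = 41934.33.
s²ₚ = 41934.33 / 209 = 200.6427... → 200.64.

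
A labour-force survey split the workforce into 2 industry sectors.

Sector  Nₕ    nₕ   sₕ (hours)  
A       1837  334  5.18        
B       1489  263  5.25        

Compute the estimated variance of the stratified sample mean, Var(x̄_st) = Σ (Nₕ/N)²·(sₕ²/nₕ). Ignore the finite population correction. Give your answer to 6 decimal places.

N = 3326; Wₕ = Nₕ/N.
sector A: (1837/3326)²·5.18²/334 = 0.024506815
sector B: (1489/3326)²·5.25²/263 = 0.021004278
Sum = 0.045511093 → 0.045511.

0.045511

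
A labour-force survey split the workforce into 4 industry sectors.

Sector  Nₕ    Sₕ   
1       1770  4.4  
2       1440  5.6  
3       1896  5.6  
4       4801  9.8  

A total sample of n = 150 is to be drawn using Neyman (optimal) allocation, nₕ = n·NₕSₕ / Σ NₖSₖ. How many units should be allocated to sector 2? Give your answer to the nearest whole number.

Σ NₕSₕ = 1770·4.4 + 1440·5.6 + 1896·5.6 + 4801·9.8 = 73519.4.
Share for 2: 8064/73519.4 = 0.10969.
n_2 = 150 × 0.10969 = 16.453... → 16.

16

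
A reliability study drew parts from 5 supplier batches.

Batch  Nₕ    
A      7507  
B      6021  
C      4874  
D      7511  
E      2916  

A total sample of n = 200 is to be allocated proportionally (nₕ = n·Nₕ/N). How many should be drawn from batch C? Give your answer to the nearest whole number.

Share of batch C = 4874/28829 = 0.16907.
Allocate 200 × 0.16907 = 33.813... → 34.

34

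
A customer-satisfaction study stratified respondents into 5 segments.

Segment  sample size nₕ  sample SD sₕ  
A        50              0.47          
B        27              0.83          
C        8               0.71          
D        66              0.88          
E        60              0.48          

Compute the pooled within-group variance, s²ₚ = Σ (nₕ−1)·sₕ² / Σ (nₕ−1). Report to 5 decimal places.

A: (50−1)·0.47² = 49·0.2209 = 10.8241
B: (27−1)·0.83² = 26·0.6889 = 17.9114
C: (8−1)·0.71² = 7·0.5041 = 3.5287
D: (66−1)·0.88² = 65·0.7744 = 50.336
E: (60−1)·0.48² = 59·0.2304 = 13.5936
Numerator = 96.1938; denominator = Σ(nₕ−1) = 206.
s²ₚ = 96.1938/206 = 0.4669602... → 0.46696.

0.46696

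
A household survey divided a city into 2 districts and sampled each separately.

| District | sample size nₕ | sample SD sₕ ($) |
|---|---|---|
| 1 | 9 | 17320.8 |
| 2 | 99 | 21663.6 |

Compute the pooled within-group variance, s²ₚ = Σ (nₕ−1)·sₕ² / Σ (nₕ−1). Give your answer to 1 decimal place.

Degrees of freedom: 8 + 98 = 106.
Σ(nₕ−1)sₕ² = 8·300010112.64 + 98·469311564.96 = 48392614267.2.
s²ₚ = 48392614267.2 / 106 = 456534096.860... → 456534096.9.

456534096.9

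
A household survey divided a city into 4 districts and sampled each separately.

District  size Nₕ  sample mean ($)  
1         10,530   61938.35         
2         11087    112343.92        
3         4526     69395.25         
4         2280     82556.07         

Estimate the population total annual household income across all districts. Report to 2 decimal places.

2400078607.64

1: 10530·61938.35 = 652210825.5
2: 11087·112343.92 = 1245557041.04
3: 4526·69395.25 = 314082901.5
4: 2280·82556.07 = 188227839.6
τ̂ = Σ Nₕx̄ₕ = 2400078607.64.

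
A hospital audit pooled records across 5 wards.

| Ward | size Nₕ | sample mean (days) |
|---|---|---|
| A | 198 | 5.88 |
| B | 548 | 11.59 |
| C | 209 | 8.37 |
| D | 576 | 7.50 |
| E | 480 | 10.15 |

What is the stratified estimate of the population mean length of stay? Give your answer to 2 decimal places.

x̄_st = (Σ Nₕx̄ₕ) / (Σ Nₕ) = (198·5.88 + 548·11.59 + 209·8.37 + 576·7.50 + 480·10.15) / 2011
= 18456.89 / 2011 = 9.1780... → 9.18.

9.18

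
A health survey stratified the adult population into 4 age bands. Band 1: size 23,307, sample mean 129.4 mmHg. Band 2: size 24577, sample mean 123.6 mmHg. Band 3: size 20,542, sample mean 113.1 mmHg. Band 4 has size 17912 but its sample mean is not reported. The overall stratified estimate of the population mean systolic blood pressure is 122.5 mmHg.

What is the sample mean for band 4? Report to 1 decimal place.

122.8

Σ Nₕx̄ₕ = N·μ, so 17912·x̄_4 = 86338·122.5 − (23307·129.4 + 24577·123.6 + 20542·113.1).
= 10576405 − 8376943.2 = 2199461.8.
x̄_4 = 2199461.8 / 17912 = 122.793... → 122.8.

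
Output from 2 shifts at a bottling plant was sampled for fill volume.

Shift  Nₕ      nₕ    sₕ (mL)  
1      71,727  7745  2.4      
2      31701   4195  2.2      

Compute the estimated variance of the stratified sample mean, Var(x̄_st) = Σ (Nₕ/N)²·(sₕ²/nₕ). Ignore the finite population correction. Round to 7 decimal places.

0.0004661

N = 103428; Wₕ = Nₕ/N.
shift 1: (71727/103428)²·2.4²/7745 = 0.0003576763
shift 2: (31701/103428)²·2.2²/4195 = 0.0001083885
Sum = 0.0004660647 → 0.0004661.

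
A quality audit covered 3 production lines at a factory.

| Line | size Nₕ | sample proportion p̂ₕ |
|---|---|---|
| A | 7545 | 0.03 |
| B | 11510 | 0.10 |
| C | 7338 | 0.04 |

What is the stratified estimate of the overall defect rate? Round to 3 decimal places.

N = 7545 + 11510 + 7338 = 26393.
Overall proportion = Σ (Nₕ/N)·p̂ₕ.
Σ Nₕp̂ₕ = 226.35 + 1151 + 293.52 = 1670.87.
1670.87 / 26393 = 0.06331... → 0.063.

0.063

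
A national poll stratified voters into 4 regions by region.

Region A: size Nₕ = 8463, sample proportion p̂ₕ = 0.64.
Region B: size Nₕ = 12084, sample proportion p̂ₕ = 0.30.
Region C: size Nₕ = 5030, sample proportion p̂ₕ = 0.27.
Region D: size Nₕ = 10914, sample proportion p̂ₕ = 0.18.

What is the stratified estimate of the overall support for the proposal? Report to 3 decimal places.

0.339

Wₕ = Nₕ/N with N = 36491: 0.2319, 0.3312, 0.1378, 0.2991.
p̂_st = 0.2319·0.64 + 0.3312·0.30 + 0.1378·0.27 + 0.2991·0.18 ≈ 0.33883... → 0.339.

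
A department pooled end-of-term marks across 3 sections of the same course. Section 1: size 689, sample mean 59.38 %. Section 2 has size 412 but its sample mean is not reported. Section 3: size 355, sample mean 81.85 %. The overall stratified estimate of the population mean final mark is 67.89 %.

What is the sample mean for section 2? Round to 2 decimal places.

70.09

N = 689 + 412 + 355 = 1456.
Overall total = μ·N = 67.89·1456 = 98847.84.
Subtract the known strata: 689·59.38 + 355·81.85 = 69969.57.
Remaining total for section 2: 98847.84 − 69969.57 = 28878.27.
Divide by its size: 28878.27 / 412 = 70.0929... → 70.09.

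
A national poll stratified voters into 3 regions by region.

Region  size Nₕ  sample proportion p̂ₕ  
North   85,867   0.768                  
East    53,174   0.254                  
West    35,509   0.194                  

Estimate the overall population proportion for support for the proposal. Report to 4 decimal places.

0.4946

Wₕ = Nₕ/N with N = 174550: 0.4919, 0.3046, 0.2034.
p̂_st = 0.4919·0.768 + 0.3046·0.254 + 0.2034·0.194 ≈ 0.494648... → 0.4946.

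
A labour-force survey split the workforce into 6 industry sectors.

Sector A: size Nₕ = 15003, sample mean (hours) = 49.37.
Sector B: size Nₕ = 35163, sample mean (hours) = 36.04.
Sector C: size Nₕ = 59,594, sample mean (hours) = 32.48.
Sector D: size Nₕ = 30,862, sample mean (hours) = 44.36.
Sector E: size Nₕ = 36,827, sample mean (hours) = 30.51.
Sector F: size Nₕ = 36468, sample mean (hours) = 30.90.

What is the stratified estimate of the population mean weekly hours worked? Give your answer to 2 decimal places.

35.36

N = 15003 + 35163 + 59594 + 30862 + 36827 + 36468 = 213917.
Overall mean = Σ (Nₕ/N)·x̄ₕ — weight by population share, not a simple average.
Σ Nₕx̄ₕ = 15003·49.37 + 35163·36.04 + 59594·32.48 + 30862·44.36 + 36827·30.51 + 36468·30.90 = 740698.11 + 1267274.52 + 1935613.12 + 1369038.32 + 1123591.77 + 1126861.2 = 7563077.04.
Divide by N: 7563077.04 / 213917 = 35.3552... → 35.36.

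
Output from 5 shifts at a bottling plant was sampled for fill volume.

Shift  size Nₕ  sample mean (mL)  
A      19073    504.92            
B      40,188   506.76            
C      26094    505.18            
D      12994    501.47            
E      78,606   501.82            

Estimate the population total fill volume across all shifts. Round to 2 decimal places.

89140341.06

Estimate total by summing Nₕ·x̄ₕ over strata.
19073·504.92 + 40188·506.76 + 26094·505.18 + 12994·501.47 + 78606·501.82 = 9630339.16 + 20365670.88 + 13182166.92 + 6516101.18 + 39446062.92 = 89140341.06.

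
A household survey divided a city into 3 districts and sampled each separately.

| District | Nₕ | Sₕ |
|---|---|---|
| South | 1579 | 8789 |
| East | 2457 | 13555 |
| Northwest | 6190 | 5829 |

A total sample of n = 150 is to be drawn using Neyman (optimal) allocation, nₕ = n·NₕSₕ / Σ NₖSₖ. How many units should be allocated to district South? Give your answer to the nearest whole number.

25

Σ NₕSₕ = 1579·8789 + 2457·13555 + 6190·5829 = 83263976.
Share for South: 13877831/83263976 = 0.16667.
n_South = 150 × 0.16667 = 25.001... → 25.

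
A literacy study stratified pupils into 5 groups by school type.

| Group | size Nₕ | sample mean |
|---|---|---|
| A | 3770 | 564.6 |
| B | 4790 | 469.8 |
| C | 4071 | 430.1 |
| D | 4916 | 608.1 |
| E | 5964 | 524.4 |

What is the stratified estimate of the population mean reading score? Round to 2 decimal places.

N = 23511; weights Wₕ = Nₕ/N = (0.1604, 0.2037, 0.1732, 0.2091, 0.2537).
x̄_st = Σ Wₕ·x̄ₕ = 0.1604·564.6 + 0.2037·469.8 + 0.1732·430.1 + 0.2091·608.1 + 0.2537·524.4 ≈ 520.8950...
→ 520.89.

520.89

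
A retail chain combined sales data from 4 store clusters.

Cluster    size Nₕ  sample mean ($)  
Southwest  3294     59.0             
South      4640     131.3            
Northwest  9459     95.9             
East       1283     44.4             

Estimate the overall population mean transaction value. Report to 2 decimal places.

94.65

N = 3294 + 4640 + 9459 + 1283 = 18676.
Overall mean = Σ (Nₕ/N)·x̄ₕ — weight by population share, not a simple average.
Σ Nₕx̄ₕ = 3294·59.0 + 4640·131.3 + 9459·95.9 + 1283·44.4 = 194346 + 609232 + 907118.1 + 56965.2 = 1767661.3.
Divide by N: 1767661.3 / 18676 = 94.6488... → 94.65.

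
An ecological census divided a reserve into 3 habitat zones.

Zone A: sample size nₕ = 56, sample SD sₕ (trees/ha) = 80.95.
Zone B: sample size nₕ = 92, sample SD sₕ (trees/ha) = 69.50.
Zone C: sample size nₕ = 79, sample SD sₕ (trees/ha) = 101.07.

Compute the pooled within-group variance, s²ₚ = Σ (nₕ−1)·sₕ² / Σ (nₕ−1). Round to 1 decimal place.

7128.3

A: (56−1)·80.95² = 55·6552.9025 = 360409.6375
B: (92−1)·69.50² = 91·4830.25 = 439552.75
C: (79−1)·101.07² = 78·10215.1449 = 796781.3022
Numerator = 1596743.6897; denominator = Σ(nₕ−1) = 224.
s²ₚ = 1596743.6897/224 = 7128.320... → 7128.3.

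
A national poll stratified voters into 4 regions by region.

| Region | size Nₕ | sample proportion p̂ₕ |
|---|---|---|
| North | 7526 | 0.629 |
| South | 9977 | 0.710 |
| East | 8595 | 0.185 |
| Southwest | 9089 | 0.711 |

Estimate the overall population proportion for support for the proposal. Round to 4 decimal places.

N = 7526 + 9977 + 8595 + 9089 = 35187.
Overall proportion = Σ (Nₕ/N)·p̂ₕ.
Σ Nₕp̂ₕ = 4733.854 + 7083.67 + 1590.075 + 6462.279 = 19869.878.
19869.878 / 35187 = 0.564694... → 0.5647.

0.5647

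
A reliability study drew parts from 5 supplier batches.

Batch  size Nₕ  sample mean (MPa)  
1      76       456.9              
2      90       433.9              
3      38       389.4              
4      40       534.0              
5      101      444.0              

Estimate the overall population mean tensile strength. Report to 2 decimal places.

N = 76 + 90 + 38 + 40 + 101 = 345.
Overall mean = Σ (Nₕ/N)·x̄ₕ — weight by population share, not a simple average.
Σ Nₕx̄ₕ = 76·456.9 + 90·433.9 + 38·389.4 + 40·534.0 + 101·444.0 = 34724.4 + 39051 + 14797.2 + 21360 + 44844 = 154776.6.
Divide by N: 154776.6 / 345 = 448.6278... → 448.63.

448.63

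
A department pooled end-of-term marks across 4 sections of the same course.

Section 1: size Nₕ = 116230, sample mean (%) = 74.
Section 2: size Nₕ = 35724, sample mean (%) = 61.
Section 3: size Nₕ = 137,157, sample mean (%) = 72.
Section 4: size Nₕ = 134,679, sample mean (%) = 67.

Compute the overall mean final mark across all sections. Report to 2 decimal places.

x̄_st = (Σ Nₕx̄ₕ) / (Σ Nₕ) = (116230·74 + 35724·61 + 137157·72 + 134679·67) / 423790
= 29678981 / 423790 = 70.0323... → 70.03.

70.03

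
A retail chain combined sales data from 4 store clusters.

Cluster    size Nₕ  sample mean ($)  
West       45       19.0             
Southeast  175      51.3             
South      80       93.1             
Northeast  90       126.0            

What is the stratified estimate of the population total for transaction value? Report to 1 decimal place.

28620.5

West: 45·19.0 = 855
Southeast: 175·51.3 = 8977.5
South: 80·93.1 = 7448
Northeast: 90·126.0 = 11340
τ̂ = Σ Nₕx̄ₕ = 28620.5.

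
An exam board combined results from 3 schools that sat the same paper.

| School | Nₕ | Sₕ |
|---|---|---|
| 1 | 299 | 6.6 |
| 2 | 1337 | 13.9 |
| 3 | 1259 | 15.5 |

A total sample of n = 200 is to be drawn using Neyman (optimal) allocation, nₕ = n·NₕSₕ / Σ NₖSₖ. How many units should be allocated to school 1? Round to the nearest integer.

10

Σ NₕSₕ = 299·6.6 + 1337·13.9 + 1259·15.5 = 40072.2.
Share for 1: 1973.4/40072.2 = 0.04925.
n_1 = 200 × 0.04925 = 9.849... → 10.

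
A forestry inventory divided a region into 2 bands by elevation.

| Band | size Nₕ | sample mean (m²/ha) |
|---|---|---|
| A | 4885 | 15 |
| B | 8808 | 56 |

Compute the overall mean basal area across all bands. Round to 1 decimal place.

41.4

N = 13693; weights Wₕ = Nₕ/N = (0.3568, 0.6432).
x̄_st = Σ Wₕ·x̄ₕ = 0.3568·15 + 0.6432·56 ≈ 41.373...
→ 41.4.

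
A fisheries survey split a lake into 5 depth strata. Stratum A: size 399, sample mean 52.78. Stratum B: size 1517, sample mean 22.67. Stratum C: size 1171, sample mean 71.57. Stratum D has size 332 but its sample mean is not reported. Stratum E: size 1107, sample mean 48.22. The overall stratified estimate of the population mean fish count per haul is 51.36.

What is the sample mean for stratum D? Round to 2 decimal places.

119.93

N = 399 + 1517 + 1171 + 332 + 1107 = 4526.
Overall total = μ·N = 51.36·4526 = 232455.36.
Subtract the known strata: 399·52.78 + 1517·22.67 + 1171·71.57 + 1107·48.22 = 192637.62.
Remaining total for stratum D: 232455.36 − 192637.62 = 39817.74.
Divide by its size: 39817.74 / 332 = 119.9330... → 119.93.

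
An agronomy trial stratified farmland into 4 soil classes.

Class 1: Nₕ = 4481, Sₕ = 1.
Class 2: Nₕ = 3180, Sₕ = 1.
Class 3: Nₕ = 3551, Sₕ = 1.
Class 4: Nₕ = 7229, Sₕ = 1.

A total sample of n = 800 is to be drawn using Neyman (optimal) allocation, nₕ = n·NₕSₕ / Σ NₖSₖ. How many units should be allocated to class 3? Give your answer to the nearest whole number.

Σ NₕSₕ = 4481·1 + 3180·1 + 3551·1 + 7229·1 = 18441.
Share for 3: 3551/18441 = 0.19256.
n_3 = 800 × 0.19256 = 154.048... → 154.

154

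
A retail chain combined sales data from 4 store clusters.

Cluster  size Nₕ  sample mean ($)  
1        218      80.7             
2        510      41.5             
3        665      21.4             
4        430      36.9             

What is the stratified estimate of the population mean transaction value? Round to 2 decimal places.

37.77

N = 1823; weights Wₕ = Nₕ/N = (0.1196, 0.2798, 0.3648, 0.2359).
x̄_st = Σ Wₕ·x̄ₕ = 0.1196·80.7 + 0.2798·41.5 + 0.3648·21.4 + 0.2359·36.9 ≈ 37.7705...
→ 37.77.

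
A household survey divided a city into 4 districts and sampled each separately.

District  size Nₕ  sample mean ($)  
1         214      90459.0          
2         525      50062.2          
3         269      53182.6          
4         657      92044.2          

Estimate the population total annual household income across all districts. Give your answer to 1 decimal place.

120420039.8

1: 214·90459.0 = 19358226
2: 525·50062.2 = 26282655
3: 269·53182.6 = 14306119.4
4: 657·92044.2 = 60473039.4
τ̂ = Σ Nₕx̄ₕ = 120420039.8.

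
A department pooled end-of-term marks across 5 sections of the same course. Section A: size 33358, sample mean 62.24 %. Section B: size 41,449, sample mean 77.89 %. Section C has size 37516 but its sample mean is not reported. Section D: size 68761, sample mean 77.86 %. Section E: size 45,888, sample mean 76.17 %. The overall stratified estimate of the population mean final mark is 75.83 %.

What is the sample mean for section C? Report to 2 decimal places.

81.50

Σ Nₕx̄ₕ = N·μ, so 37516·x̄_C = 226972·75.83 − (33358·62.24 + 41449·77.89 + 68761·77.86 + 45888·76.17).
= 17211286.76 − 14153684.95 = 3057601.81.
x̄_C = 3057601.81 / 37516 = 81.5013... → 81.50.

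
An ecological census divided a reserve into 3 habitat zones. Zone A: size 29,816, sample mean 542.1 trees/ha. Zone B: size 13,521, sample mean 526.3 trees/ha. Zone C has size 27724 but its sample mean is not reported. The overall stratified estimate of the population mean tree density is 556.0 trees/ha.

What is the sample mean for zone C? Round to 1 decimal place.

N = 29816 + 13521 + 27724 = 71061.
Overall total = μ·N = 556.0·71061 = 39509916.
Subtract the known strata: 29816·542.1 + 13521·526.3 = 23279355.9.
Remaining total for zone C: 39509916 − 23279355.9 = 16230560.1.
Divide by its size: 16230560.1 / 27724 = 585.434... → 585.4.

585.4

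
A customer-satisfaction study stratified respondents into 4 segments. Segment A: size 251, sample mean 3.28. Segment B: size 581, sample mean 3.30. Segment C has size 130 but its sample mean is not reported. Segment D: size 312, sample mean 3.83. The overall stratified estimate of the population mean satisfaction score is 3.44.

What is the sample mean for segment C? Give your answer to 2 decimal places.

3.44

N = 251 + 581 + 130 + 312 = 1274.
Overall total = μ·N = 3.44·1274 = 4382.56.
Subtract the known strata: 251·3.28 + 581·3.30 + 312·3.83 = 3935.54.
Remaining total for segment C: 4382.56 − 3935.54 = 447.02.
Divide by its size: 447.02 / 130 = 3.4386... → 3.44.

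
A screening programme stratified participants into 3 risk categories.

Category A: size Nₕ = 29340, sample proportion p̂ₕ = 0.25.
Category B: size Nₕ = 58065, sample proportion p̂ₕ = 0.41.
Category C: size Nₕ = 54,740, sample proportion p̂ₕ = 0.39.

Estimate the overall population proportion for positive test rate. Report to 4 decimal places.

0.3693

N = 29340 + 58065 + 54740 = 142145.
Overall proportion = Σ (Nₕ/N)·p̂ₕ.
Σ Nₕp̂ₕ = 7335 + 23806.65 + 21348.6 = 52490.25.
52490.25 / 142145 = 0.369273... → 0.3693.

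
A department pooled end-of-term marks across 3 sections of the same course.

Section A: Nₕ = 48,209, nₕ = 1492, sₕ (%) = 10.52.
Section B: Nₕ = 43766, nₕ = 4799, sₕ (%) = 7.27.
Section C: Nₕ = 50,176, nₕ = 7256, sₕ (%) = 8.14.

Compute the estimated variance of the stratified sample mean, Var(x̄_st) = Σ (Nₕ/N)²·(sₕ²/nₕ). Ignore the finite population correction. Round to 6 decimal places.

N = 142151. Term for each stratum: Wₕ²sₕ²/nₕ.
Var(x̄_st) = 0.008531376 + 0.001043979 + 0.001137742 = 0.010713097 → 0.010713.

0.010713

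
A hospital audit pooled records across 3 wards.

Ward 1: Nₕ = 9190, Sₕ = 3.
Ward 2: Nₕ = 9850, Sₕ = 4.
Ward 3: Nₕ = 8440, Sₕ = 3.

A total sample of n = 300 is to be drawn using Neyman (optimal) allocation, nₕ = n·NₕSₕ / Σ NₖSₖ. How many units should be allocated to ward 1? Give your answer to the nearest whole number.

90

1: NₕSₕ = 9190·3 = 27570
2: NₕSₕ = 9850·4 = 39400
3: NₕSₕ = 8440·3 = 25320
Σ NₕSₕ = 92290.
n_1 = 300·27570/92290 = 89.620... → 90.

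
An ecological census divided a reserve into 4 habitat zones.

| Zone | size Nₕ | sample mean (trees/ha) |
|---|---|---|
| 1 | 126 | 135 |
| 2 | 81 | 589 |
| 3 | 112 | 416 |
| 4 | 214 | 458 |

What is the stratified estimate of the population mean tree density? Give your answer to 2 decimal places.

392.73

N = 533; weights Wₕ = Nₕ/N = (0.2364, 0.1520, 0.2101, 0.4015).
x̄_st = Σ Wₕ·x̄ₕ = 0.2364·135 + 0.1520·589 + 0.2101·416 + 0.4015·458 ≈ 392.7261...
→ 392.73.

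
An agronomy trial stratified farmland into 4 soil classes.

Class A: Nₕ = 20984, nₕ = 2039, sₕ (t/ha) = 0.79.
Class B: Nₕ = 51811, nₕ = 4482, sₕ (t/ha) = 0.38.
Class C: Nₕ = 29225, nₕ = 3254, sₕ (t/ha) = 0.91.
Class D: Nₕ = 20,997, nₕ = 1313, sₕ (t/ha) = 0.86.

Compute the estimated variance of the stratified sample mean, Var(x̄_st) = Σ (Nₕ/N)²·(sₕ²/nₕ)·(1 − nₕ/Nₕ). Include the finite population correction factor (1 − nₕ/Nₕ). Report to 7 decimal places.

0.0000414

N = 123017; Wₕ = Nₕ/N.
class A: (20984/123017)²·0.79²/2039·(1 − 2039/20984) = 0.0000080406
class B: (51811/123017)²·0.38²/4482·(1 − 4482/51811) = 0.0000052205
class C: (29225/123017)²·0.91²/3254·(1 − 3254/29225) = 0.0000127637
class D: (20997/123017)²·0.86²/1313·(1 − 1313/20997) = 0.0000153841
Sum = 0.0000414090 → 0.0000414.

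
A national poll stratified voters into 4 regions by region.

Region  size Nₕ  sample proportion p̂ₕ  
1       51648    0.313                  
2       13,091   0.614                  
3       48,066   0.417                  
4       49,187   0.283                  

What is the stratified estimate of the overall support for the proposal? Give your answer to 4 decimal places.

Wₕ = Nₕ/N with N = 161992: 0.3188, 0.0808, 0.2967, 0.3036.
p̂_st = 0.3188·0.313 + 0.0808·0.614 + 0.2967·0.417 + 0.3036·0.283 ≈ 0.359074... → 0.3591.

0.3591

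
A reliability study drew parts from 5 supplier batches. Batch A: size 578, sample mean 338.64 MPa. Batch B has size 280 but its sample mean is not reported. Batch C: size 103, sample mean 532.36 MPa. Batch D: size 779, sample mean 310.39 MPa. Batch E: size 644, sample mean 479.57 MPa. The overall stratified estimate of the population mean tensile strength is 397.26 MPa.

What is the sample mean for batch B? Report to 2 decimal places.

520.94

Σ Nₕx̄ₕ = N·μ, so 280·x̄_B = 2384·397.26 − (578·338.64 + 103·532.36 + 779·310.39 + 644·479.57).
= 947067.84 − 801203.89 = 145863.95.
x̄_B = 145863.95 / 280 = 520.9427... → 520.94.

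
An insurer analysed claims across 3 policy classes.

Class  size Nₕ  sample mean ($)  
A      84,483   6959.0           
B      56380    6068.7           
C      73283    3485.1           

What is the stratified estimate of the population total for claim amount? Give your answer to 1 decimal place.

1185469086.3

Estimate total by summing Nₕ·x̄ₕ over strata.
84483·6959.0 + 56380·6068.7 + 73283·3485.1 = 587917197 + 342153306 + 255398583.3 = 1185469086.3.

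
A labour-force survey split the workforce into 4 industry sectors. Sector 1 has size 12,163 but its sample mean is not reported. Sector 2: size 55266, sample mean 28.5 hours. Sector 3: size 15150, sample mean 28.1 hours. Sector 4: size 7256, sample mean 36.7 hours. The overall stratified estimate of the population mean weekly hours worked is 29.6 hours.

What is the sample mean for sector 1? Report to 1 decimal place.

Σ Nₕx̄ₕ = N·μ, so 12163·x̄_1 = 89835·29.6 − (55266·28.5 + 15150·28.1 + 7256·36.7).
= 2659116 − 2267091.2 = 392024.8.
x̄_1 = 392024.8 / 12163 = 32.231... → 32.2.

32.2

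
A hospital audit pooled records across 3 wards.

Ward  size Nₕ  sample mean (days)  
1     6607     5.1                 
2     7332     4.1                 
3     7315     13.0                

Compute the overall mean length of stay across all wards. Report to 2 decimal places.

7.47

N = 21254; weights Wₕ = Nₕ/N = (0.3109, 0.3450, 0.3442).
x̄_st = Σ Wₕ·x̄ₕ = 0.3109·5.1 + 0.3450·4.1 + 0.3442·13.0 ≈ 7.4740...
→ 7.47.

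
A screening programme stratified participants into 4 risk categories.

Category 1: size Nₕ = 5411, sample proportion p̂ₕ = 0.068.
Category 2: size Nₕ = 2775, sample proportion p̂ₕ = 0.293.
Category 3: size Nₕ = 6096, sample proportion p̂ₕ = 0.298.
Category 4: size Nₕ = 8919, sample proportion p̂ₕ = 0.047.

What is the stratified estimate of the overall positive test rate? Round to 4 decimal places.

Wₕ = Nₕ/N with N = 23201: 0.2332, 0.1196, 0.2627, 0.3844.
p̂_st = 0.2332·0.068 + 0.1196·0.293 + 0.2627·0.298 + 0.3844·0.047 ≈ 0.147271... → 0.1473.

0.1473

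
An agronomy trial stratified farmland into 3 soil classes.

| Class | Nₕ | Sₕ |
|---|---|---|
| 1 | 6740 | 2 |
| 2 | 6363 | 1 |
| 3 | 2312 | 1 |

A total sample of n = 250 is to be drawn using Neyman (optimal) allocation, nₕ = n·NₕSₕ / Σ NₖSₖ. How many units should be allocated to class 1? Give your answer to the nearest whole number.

1: NₕSₕ = 6740·2 = 13480
2: NₕSₕ = 6363·1 = 6363
3: NₕSₕ = 2312·1 = 2312
Σ NₕSₕ = 22155.
n_1 = 250·13480/22155 = 152.110... → 152.

152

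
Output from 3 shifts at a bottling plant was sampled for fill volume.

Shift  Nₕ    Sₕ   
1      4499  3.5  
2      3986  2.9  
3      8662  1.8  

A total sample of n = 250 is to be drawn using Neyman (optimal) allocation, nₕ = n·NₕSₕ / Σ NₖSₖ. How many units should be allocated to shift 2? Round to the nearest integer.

67

1: NₕSₕ = 4499·3.5 = 15746.5
2: NₕSₕ = 3986·2.9 = 11559.4
3: NₕSₕ = 8662·1.8 = 15591.6
Σ NₕSₕ = 42897.5.
n_2 = 250·11559.4/42897.5 = 67.366... → 67.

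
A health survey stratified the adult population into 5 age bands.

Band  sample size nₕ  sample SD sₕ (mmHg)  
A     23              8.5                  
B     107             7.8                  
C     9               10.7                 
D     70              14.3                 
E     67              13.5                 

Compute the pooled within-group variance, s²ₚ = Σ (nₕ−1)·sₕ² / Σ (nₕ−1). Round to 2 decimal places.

129.49

A: (23−1)·8.5² = 22·72.25 = 1589.5
B: (107−1)·7.8² = 106·60.84 = 6449.04
C: (9−1)·10.7² = 8·114.49 = 915.92
D: (70−1)·14.3² = 69·204.49 = 14109.81
E: (67−1)·13.5² = 66·182.25 = 12028.5
Numerator = 35092.77; denominator = Σ(nₕ−1) = 271.
s²ₚ = 35092.77/271 = 129.4936... → 129.49.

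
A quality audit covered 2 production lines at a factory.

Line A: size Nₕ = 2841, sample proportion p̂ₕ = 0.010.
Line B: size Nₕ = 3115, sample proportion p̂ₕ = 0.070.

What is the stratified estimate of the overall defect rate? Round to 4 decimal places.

N = 2841 + 3115 = 5956.
Overall proportion = Σ (Nₕ/N)·p̂ₕ.
Σ Nₕp̂ₕ = 28.41 + 218.05 = 246.46.
246.46 / 5956 = 0.041380... → 0.0414.

0.0414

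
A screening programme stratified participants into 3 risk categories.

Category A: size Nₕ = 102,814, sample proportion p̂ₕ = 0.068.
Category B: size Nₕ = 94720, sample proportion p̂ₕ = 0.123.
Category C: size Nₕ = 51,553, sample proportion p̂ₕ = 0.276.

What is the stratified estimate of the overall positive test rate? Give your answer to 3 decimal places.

0.132

Wₕ = Nₕ/N with N = 249087: 0.4128, 0.3803, 0.2070.
p̂_st = 0.4128·0.068 + 0.3803·0.123 + 0.2070·0.276 ≈ 0.13196... → 0.132.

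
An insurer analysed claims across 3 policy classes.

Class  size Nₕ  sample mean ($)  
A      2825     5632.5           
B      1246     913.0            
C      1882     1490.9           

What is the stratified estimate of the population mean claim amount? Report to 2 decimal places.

3335.34

N = 2825 + 1246 + 1882 = 5953.
Overall mean = Σ (Nₕ/N)·x̄ₕ — weight by population share, not a simple average.
Σ Nₕx̄ₕ = 2825·5632.5 + 1246·913.0 + 1882·1490.9 = 15911812.5 + 1137598 + 2805873.8 = 19855284.3.
Divide by N: 19855284.3 / 5953 = 3335.3409... → 3335.34.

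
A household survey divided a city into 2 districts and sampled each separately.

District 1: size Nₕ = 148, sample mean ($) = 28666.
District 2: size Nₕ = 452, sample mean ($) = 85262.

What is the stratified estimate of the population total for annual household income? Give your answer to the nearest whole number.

Population total = Σ Nₕ·x̄ₕ (each stratum's size times its mean).
148·28666 + 452·85262 = 4242568 + 38538424 = 42780992.

42780992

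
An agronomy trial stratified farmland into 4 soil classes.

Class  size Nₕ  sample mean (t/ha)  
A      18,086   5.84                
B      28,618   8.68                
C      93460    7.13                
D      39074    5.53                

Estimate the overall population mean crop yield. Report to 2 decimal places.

6.90

x̄_st = (Σ Nₕx̄ₕ) / (Σ Nₕ) = (18086·5.84 + 28618·8.68 + 93460·7.13 + 39074·5.53) / 179238
= 1236475.5 / 179238 = 6.8985... → 6.90.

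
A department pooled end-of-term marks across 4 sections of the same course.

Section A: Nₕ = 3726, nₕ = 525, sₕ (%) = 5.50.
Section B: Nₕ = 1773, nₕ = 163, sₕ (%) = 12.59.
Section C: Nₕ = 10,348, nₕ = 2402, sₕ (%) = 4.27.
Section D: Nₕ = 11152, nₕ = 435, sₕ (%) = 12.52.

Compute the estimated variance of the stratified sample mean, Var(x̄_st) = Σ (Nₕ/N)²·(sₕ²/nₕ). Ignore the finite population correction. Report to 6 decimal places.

N = 26999. Term for each stratum: Wₕ²sₕ²/nₕ.
Var(x̄_st) = 0.001097378 + 0.004193590 + 0.001115065 + 0.061479392 = 0.067885426 → 0.067885.

0.067885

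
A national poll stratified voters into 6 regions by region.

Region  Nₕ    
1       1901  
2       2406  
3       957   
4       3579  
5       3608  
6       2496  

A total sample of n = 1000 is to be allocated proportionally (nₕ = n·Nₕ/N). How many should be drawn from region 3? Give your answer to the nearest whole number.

64

N = 1901 + 2406 + 957 + 3579 + 3608 + 2496 = 14947.
n_3 = 1000·957/14947 = 64.026... → 64.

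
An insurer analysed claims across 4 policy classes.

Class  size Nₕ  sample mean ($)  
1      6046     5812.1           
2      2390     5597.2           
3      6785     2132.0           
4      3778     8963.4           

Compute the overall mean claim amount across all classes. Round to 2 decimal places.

5097.46

N = 18999; weights Wₕ = Nₕ/N = (0.3182, 0.1258, 0.3571, 0.1989).
x̄_st = Σ Wₕ·x̄ₕ = 0.3182·5812.1 + 0.1258·5597.2 + 0.3571·2132.0 + 0.1989·8963.4 ≈ 5097.4583...
→ 5097.46.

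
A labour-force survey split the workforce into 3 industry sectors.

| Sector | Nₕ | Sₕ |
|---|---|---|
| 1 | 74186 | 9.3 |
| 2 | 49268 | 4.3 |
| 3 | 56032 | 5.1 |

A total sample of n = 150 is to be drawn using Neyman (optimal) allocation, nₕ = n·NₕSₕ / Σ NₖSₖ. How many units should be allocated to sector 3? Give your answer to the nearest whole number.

36

Σ NₕSₕ = 74186·9.3 + 49268·4.3 + 56032·5.1 = 1187545.4.
Share for 3: 285763.2/1187545.4 = 0.24063.
n_3 = 150 × 0.24063 = 36.095... → 36.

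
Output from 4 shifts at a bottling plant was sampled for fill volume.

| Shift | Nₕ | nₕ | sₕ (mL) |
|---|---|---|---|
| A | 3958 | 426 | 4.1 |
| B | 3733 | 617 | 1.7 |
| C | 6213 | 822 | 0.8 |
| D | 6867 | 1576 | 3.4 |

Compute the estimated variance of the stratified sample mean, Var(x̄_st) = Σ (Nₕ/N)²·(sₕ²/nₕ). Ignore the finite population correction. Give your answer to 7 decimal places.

N = 20771; Wₕ = Nₕ/N.
shift A: (3958/20771)²·4.1²/426 = 0.0014328307
shift B: (3733/20771)²·1.7²/617 = 0.0001512913
shift C: (6213/20771)²·0.8²/822 = 0.0000696620
shift D: (6867/20771)²·3.4²/1576 = 0.0008017167
Sum = 0.0024555006 → 0.0024555.

0.0024555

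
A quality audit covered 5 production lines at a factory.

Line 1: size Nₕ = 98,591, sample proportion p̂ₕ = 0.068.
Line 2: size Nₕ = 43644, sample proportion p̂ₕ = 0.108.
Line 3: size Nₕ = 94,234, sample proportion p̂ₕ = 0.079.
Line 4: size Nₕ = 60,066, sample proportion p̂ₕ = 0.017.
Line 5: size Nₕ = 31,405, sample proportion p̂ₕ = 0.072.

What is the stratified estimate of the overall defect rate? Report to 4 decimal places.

0.0675

Wₕ = Nₕ/N with N = 327940: 0.3006, 0.1331, 0.2874, 0.1832, 0.0958.
p̂_st = 0.3006·0.068 + 0.1331·0.108 + 0.2874·0.079 + 0.1832·0.017 + 0.0958·0.072 ≈ 0.067526... → 0.0675.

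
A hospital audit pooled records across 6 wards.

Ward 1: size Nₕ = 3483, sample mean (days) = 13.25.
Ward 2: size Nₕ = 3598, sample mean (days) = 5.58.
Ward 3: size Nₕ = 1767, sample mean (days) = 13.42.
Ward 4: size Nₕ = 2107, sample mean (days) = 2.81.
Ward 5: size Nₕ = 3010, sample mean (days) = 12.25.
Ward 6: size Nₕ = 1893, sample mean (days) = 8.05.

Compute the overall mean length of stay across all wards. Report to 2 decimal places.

x̄_st = (Σ Nₕx̄ₕ) / (Σ Nₕ) = (3483·13.25 + 3598·5.58 + 1767·13.42 + 2107·2.81 + 3010·12.25 + 1893·8.05) / 15858
= 147971.55 / 15858 = 9.3310... → 9.33.

9.33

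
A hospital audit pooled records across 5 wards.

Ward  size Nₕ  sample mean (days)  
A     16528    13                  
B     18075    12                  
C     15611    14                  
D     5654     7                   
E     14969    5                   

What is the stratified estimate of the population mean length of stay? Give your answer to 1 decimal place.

10.8

N = 16528 + 18075 + 15611 + 5654 + 14969 = 70837.
Weight each subgroup mean by Nₕ/N and sum.
Σ Nₕx̄ₕ = 16528·13 + 18075·12 + 15611·14 + 5654·7 + 14969·5 = 214864 + 216900 + 218554 + 39578 + 74845 = 764741.
Divide by N: 764741 / 70837 = 10.796... → 10.8.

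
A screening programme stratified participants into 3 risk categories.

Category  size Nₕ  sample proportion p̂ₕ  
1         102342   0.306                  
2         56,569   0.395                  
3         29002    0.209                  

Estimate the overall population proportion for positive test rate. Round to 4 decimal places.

N = 102342 + 56569 + 29002 = 187913.
Overall proportion = Σ (Nₕ/N)·p̂ₕ.
Σ Nₕp̂ₕ = 31316.652 + 22344.755 + 6061.418 = 59722.825.
59722.825 / 187913 = 0.317822... → 0.3178.

0.3178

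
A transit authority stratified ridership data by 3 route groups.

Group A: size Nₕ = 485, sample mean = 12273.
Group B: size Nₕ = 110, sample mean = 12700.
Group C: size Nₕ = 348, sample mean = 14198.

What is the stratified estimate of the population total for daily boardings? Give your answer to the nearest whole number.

12290309

A: 485·12273 = 5952405
B: 110·12700 = 1397000
C: 348·14198 = 4940904
τ̂ = Σ Nₕx̄ₕ = 12290309.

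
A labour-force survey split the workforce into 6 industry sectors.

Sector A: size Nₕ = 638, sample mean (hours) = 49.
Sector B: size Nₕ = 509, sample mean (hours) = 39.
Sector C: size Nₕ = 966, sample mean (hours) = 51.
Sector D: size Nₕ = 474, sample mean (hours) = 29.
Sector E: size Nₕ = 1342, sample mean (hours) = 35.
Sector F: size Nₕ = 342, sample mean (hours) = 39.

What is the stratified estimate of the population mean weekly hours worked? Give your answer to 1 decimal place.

40.8

N = 4271; weights Wₕ = Nₕ/N = (0.1494, 0.1192, 0.2262, 0.1110, 0.3142, 0.0801).
x̄_st = Σ Wₕ·x̄ₕ = 0.1494·49 + 0.1192·39 + 0.2262·51 + 0.1110·29 + 0.3142·35 + 0.0801·39 ≈ 40.841...
→ 40.8.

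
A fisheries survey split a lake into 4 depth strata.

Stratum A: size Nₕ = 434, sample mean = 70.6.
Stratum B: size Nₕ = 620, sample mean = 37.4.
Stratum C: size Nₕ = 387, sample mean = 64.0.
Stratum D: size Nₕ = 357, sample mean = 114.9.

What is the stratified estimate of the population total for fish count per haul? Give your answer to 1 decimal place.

Population total = Σ Nₕ·x̄ₕ (each stratum's size times its mean).
434·70.6 + 620·37.4 + 387·64.0 + 357·114.9 = 30640.4 + 23188 + 24768 + 41019.3 = 119615.7.

119615.7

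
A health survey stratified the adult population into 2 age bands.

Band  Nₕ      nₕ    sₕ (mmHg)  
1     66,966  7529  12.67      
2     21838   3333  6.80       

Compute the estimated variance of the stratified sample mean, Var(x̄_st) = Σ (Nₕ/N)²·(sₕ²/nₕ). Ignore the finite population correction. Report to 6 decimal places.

N = 88804; Wₕ = Nₕ/N.
band 1: (66966/88804)²·12.67²/7529 = 0.012124382
band 2: (21838/88804)²·6.80²/3333 = 0.000838964
Sum = 0.012963345 → 0.012963.

0.012963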